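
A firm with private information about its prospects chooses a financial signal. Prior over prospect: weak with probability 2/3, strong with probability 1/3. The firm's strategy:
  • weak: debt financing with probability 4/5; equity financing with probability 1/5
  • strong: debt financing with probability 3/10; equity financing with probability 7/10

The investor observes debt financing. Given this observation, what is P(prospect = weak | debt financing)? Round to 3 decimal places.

0.842

P(debt financing) = (2/3)·(4/5) + (1/3)·(3/10) = 19/30
P(weak | debt financing) = ((2/3)·(4/5)) / (19/30) = (8/15) / (19/30) = 16/19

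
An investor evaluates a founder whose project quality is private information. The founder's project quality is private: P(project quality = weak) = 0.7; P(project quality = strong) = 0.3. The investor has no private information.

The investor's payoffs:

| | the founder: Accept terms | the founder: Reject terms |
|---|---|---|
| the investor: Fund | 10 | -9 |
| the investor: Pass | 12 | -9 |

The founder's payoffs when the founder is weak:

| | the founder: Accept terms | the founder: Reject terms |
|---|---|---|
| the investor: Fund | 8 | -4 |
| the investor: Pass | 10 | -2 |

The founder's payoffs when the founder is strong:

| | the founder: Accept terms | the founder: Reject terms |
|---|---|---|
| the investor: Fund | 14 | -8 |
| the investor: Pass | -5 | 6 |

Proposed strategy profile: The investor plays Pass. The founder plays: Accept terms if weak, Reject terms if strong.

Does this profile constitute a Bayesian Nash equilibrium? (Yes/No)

Yes

A profile is a BNE iff every type of every player is best-responding given beliefs about the other side.
The investor plays Pass: E[Pass] = 0.7·(12) + 0.3·(-9) = 5.7; E[Fund] = 4.3. Best-responding. ✓
The founder (project quality weak), facing Pass: Accept terms gives 10, Reject terms gives -2. Proposed Accept terms is best. ✓
The founder (project quality strong), facing Pass: Accept terms gives -5, Reject terms gives 6. Proposed Reject terms is best. ✓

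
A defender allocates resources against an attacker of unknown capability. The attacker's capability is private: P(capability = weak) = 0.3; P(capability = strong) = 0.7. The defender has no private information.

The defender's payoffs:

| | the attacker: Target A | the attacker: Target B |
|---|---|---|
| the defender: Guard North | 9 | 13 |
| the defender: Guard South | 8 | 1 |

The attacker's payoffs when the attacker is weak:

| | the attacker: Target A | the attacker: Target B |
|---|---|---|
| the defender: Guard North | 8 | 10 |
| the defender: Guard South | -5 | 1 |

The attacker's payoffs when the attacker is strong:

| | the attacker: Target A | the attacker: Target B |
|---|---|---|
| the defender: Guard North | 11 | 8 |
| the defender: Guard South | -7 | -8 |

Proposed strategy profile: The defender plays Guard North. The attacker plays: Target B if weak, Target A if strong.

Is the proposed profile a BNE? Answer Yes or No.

Yes

A profile is a BNE iff every type of every player is best-responding given beliefs about the other side.
The defender plays Guard North: E[Guard North] = 0.3·(13) + 0.7·(9) = 10.2; E[Guard South] = 5.9. Best-responding. ✓
The attacker (capability weak), facing Guard North: Target A gives 8, Target B gives 10. Proposed Target B is best. ✓
The attacker (capability strong), facing Guard North: Target A gives 11, Target B gives 8. Proposed Target A is best. ✓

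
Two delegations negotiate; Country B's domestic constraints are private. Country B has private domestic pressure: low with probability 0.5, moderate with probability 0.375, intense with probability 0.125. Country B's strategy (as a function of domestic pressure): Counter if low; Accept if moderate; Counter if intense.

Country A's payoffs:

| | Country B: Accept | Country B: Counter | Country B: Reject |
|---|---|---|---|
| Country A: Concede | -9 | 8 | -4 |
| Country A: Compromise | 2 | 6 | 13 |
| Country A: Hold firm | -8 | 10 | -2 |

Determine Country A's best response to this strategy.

Compromise

E[Concede] = 0.5·(8) + 0.375·(-9) + 0.125·(8) = 1.625
E[Compromise] = 0.5·(6) + 0.375·(2) + 0.125·(6) = 4.5
E[Hold firm] = 0.5·(10) + 0.375·(-8) + 0.125·(10) = 3.25
Best response: Compromise (4.5 is the largest).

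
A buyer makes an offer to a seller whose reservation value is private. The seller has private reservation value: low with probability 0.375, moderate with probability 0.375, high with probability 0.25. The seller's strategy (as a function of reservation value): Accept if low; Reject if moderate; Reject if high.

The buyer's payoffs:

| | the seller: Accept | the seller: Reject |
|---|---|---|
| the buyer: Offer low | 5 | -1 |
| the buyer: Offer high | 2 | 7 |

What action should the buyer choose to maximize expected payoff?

E[Offer low] = 0.375·(5) + 0.375·(-1) + 0.25·(-1) = 1.25
E[Offer high] = 0.375·(2) + 0.375·(7) + 0.25·(7) = 5.125
Best response: Offer high (5.125 is the largest).

Offer high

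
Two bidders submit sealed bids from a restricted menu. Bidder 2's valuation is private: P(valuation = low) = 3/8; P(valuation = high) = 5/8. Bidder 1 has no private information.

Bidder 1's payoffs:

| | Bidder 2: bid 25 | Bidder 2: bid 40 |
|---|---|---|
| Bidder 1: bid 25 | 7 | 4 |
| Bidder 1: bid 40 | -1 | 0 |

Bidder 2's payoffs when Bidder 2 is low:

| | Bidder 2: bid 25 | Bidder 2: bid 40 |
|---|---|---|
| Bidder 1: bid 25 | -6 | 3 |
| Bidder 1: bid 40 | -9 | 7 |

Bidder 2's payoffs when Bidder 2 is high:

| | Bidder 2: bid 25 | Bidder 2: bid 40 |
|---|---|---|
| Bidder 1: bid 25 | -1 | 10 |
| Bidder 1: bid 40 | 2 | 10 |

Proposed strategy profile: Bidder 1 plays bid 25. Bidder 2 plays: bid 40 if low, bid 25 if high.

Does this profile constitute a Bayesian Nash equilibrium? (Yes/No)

No

A profile is a BNE iff every type of every player is best-responding given beliefs about the other side.
Bidder 1 plays bid 25: E[bid 25] = 3/8·(4) + 5/8·(7) = 47/8; E[bid 40] = -5/8. Best-responding. ✓
Bidder 2 (valuation low), facing bid 25: bid 25 gives -6, bid 40 gives 3. Proposed bid 40 is best. ✓
Bidder 2 (valuation high), facing bid 25: bid 25 gives -1, bid 40 gives 10. Proposed bid 25 is not best — profitable deviation exists. ✗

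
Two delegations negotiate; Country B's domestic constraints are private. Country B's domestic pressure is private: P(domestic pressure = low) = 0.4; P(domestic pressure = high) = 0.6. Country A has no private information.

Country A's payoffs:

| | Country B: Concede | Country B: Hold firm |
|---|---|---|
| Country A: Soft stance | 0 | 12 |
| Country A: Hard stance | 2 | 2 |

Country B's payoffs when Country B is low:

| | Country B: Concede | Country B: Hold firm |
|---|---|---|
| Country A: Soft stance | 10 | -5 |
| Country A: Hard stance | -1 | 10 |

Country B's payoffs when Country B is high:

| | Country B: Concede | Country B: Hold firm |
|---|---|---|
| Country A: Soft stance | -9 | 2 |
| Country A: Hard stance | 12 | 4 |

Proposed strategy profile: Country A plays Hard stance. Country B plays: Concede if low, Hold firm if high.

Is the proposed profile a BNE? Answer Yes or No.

A profile is a BNE iff every type of every player is best-responding given beliefs about the other side.
Country A plays Hard stance: E[Hard stance] = 0.4·(2) + 0.6·(2) = 2; E[Soft stance] = 7.2. Not best-responding. ✗
Country B (domestic pressure low), facing Hard stance: Concede gives -1, Hold firm gives 10. Proposed Concede is not best — profitable deviation exists. ✗
Country B (domestic pressure high), facing Hard stance: Concede gives 12, Hold firm gives 4. Proposed Hold firm is not best — profitable deviation exists. ✗

No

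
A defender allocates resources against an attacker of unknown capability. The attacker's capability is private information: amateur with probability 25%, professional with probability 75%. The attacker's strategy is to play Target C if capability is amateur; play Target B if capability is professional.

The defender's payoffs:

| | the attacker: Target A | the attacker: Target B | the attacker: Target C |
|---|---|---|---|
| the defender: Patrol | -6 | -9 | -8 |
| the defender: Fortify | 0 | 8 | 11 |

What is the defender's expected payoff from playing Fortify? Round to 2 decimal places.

Take the expectation over the attacker's capability, weighting each type's action by its prior probability.
E[Fortify] = 0.25·11 + 0.75·8 = 2.75 + 6 = 8.75

8.75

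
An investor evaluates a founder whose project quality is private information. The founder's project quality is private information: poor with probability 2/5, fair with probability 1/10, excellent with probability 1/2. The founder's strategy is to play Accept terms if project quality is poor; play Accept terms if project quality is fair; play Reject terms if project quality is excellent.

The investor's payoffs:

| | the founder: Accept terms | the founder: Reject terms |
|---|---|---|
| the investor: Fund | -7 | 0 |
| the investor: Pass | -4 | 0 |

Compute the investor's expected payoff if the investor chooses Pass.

Take the expectation over the founder's project quality, weighting each type's action by its prior probability.
E[Pass] = 2/5·(-4) + 1/10·(-4) + 1/2·0 = (-8/5) + (-2/5) + 0 = -2

-2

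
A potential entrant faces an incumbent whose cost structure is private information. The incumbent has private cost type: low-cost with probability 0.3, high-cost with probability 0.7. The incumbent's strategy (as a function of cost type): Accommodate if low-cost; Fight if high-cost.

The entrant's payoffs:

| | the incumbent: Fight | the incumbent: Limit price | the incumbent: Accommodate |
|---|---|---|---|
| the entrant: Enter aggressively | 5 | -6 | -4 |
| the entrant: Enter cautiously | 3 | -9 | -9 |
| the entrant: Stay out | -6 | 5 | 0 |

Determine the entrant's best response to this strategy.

Compute the entrant's expected payoff for each action, taking the expectation over the incumbent's type.
E[Enter aggressively] = 0.3·(-4) + 0.7·(5) = 2.3
E[Enter cautiously] = 0.3·(-9) + 0.7·(3) = -0.6
E[Stay out] = 0.3·(0) + 0.7·(-6) = -4.2
Best response: Enter aggressively (2.3 is the largest).

Enter aggressively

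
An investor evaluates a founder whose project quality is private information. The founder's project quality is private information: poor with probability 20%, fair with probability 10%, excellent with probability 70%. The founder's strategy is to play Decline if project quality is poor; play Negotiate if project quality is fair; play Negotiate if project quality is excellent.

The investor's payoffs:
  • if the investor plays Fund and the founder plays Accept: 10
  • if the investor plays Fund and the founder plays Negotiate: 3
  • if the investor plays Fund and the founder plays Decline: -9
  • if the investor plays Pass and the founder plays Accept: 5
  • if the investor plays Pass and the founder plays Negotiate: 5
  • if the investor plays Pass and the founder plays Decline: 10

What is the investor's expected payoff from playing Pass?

E[Pass] = 0.2·10 + 0.1·5 + 0.7·5 = 2 + 0.5 + 3.5 = 6

6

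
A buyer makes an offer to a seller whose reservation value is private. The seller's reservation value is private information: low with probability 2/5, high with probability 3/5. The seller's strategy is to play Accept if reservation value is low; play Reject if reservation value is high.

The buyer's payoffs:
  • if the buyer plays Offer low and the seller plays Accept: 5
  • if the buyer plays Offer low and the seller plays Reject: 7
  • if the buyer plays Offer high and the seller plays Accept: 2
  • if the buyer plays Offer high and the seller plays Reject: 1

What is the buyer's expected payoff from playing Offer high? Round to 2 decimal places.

E[Offer high] = 2/5·2 + 3/5·1 = 4/5 + 3/5 = 7/5

1.40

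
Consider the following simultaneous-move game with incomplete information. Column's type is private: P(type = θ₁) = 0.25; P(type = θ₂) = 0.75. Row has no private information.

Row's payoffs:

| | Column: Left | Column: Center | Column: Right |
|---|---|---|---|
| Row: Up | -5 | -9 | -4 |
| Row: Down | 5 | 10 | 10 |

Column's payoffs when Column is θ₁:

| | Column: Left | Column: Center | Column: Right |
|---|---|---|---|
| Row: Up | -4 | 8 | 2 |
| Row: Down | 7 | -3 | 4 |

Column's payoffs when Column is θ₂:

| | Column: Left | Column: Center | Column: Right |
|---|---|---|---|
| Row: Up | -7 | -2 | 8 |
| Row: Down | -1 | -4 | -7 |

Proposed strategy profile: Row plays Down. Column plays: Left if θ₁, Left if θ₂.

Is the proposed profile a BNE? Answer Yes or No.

Yes

Row plays Down: E[Down] = 0.25·(5) + 0.75·(5) = 5; E[Up] = -5. Best-responding. ✓
Column (type θ₁), facing Down: Left gives 7, Center gives -3, Right gives 4. Proposed Left is best. ✓
Column (type θ₂), facing Down: Left gives -1, Center gives -4, Right gives -7. Proposed Left is best. ✓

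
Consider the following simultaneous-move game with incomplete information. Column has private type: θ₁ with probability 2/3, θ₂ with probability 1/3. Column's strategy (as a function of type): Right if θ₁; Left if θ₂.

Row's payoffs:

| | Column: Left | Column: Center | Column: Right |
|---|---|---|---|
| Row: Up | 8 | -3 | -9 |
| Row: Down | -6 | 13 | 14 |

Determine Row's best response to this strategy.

Down

E[Up] = 2/3·(-9) + 1/3·(8) = -10/3
E[Down] = 2/3·(14) + 1/3·(-6) = 22/3
Best response: Down (22/3 is the largest).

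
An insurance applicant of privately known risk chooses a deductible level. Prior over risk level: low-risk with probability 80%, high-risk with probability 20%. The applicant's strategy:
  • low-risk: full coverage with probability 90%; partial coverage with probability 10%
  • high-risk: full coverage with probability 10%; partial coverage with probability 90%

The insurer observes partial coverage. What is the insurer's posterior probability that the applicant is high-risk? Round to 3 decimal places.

Apply Bayes' rule using the sender's strategy as the likelihood.
P(partial coverage) = 0.8·0.1 + 0.2·0.9 = 0.26
P(high-risk | partial coverage) = (0.2·0.9) / 0.26 = 0.18 / 0.26 = 0.692308

0.692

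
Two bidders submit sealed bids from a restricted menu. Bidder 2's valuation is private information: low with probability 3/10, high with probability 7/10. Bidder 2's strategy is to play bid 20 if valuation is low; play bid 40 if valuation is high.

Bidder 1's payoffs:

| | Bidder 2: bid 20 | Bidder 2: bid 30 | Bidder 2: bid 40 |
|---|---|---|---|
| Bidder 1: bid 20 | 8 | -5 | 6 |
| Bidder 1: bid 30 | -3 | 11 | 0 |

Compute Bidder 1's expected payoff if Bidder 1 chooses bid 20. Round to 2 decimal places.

E[bid 20] = 3/10·8 + 7/10·6 = 12/5 + 21/5 = 33/5

6.60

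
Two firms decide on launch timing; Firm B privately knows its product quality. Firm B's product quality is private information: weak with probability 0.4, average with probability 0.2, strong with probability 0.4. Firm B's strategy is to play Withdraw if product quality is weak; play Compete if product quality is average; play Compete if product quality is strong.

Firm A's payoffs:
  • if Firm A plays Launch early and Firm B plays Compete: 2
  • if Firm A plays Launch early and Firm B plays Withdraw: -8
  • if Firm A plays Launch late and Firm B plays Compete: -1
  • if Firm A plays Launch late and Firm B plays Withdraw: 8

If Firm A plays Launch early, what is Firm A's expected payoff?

-2

Take the expectation over Firm B's product quality, weighting each type's action by its prior probability.
E[Launch early] = 0.4·(-8) + 0.2·2 + 0.4·2 = (-3.2) + 0.4 + 0.8 = -2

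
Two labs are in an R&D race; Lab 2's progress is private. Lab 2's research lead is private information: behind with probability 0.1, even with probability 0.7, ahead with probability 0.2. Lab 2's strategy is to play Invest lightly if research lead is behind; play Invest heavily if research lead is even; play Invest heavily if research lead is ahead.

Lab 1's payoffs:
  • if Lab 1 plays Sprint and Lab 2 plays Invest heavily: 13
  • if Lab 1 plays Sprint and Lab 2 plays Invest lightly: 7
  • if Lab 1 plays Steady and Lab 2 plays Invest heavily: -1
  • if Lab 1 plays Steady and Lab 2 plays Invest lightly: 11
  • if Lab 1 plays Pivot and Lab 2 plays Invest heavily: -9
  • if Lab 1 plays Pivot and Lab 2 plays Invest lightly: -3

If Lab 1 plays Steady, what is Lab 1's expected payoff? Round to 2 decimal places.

0.20

E[Steady] = 0.1·11 + 0.7·(-1) + 0.2·(-1) = 1.1 + (-0.7) + (-0.2) = 0.2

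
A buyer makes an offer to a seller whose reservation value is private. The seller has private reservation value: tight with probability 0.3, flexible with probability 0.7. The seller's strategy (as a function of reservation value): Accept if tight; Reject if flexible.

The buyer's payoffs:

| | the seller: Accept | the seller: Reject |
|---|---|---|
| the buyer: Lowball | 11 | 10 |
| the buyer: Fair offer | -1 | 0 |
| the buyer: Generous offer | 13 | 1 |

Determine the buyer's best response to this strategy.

Compute the buyer's expected payoff for each action, taking the expectation over the seller's type.
E[Lowball] = 0.3·(11) + 0.7·(10) = 10.3
E[Fair offer] = 0.3·(-1) + 0.7·(0) = -0.3
E[Generous offer] = 0.3·(13) + 0.7·(1) = 4.6
Best response: Lowball (10.3 is the largest).

Lowball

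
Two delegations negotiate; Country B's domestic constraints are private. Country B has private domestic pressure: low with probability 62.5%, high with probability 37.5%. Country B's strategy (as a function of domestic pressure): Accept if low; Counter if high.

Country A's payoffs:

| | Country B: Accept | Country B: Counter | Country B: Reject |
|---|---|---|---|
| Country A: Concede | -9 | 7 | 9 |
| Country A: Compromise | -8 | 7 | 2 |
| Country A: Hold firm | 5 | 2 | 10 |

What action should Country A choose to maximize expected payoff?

Hold firm

Compute Country A's expected payoff for each action, taking the expectation over Country B's type.
E[Concede] = 0.625·(-9) + 0.375·(7) = -3
E[Compromise] = 0.625·(-8) + 0.375·(7) = -2.375
E[Hold firm] = 0.625·(5) + 0.375·(2) = 3.875
Best response: Hold firm (3.875 is the largest).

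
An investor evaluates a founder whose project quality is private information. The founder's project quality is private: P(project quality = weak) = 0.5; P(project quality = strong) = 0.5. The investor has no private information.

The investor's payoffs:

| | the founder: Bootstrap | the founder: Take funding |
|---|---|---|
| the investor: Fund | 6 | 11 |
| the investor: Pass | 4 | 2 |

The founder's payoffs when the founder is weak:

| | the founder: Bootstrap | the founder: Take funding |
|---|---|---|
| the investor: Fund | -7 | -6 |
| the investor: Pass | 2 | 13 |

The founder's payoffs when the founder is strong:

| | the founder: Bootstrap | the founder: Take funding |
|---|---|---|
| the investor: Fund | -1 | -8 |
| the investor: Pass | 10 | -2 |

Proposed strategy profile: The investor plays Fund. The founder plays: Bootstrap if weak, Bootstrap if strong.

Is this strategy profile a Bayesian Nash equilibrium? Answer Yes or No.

The investor plays Fund: E[Fund] = 0.5·(6) + 0.5·(6) = 6; E[Pass] = 4. Best-responding. ✓
The founder (project quality weak), facing Fund: Bootstrap gives -7, Take funding gives -6. Proposed Bootstrap is not best — profitable deviation exists. ✗
The founder (project quality strong), facing Fund: Bootstrap gives -1, Take funding gives -8. Proposed Bootstrap is best. ✓

No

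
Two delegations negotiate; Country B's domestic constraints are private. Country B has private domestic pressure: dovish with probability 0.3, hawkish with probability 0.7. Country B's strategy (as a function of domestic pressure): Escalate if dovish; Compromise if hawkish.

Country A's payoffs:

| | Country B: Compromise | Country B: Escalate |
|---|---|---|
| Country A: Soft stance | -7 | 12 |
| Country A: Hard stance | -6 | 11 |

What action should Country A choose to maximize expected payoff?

E[Soft stance] = 0.3·(12) + 0.7·(-7) = -1.3
E[Hard stance] = 0.3·(11) + 0.7·(-6) = -0.9
Best response: Hard stance (-0.9 is the largest).

Hard stance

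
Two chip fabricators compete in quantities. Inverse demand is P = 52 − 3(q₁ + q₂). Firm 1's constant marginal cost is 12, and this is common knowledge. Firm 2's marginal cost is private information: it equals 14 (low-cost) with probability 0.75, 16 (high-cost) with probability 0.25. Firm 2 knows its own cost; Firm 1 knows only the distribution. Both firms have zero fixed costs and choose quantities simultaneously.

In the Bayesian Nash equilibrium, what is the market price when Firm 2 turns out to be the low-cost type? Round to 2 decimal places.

Firm 2 with cost c maximizes (52 − 3(q₁+q₂) − c)·q₂, giving q₂(c) = (52 − c − 3q₁)/6.
E[c₂] = 0.75·14 + 0.25·16 = 14.5
Firm 1's FOC against E[q₂] yields q₁ = (52 − 2·12 + E[c₂])/9 = (52 − 24 + 14.5)/9 = 4.72222.
q₂(low-cost) = 3.97222, so P = 52 − 3·(4.72222 + 3.97222) = 25.9167.

25.92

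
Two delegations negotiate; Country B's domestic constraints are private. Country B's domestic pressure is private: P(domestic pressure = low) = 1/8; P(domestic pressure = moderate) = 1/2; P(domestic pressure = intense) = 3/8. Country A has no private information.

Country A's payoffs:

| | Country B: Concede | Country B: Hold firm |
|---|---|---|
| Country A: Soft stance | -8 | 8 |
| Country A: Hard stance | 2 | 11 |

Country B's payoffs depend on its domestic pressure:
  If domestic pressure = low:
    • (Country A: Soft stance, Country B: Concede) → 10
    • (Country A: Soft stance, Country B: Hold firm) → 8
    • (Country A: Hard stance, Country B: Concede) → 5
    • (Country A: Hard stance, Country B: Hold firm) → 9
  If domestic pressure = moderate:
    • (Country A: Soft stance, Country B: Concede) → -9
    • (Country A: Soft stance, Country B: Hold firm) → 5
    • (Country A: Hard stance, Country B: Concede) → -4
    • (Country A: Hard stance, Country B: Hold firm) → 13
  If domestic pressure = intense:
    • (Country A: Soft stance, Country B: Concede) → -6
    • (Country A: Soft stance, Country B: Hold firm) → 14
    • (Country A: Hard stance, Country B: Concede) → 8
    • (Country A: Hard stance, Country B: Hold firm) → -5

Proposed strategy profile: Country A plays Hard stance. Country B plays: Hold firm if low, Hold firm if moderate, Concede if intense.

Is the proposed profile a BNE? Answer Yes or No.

Country A plays Hard stance: E[Hard stance] = 1/8·(11) + 1/2·(11) + 3/8·(2) = 61/8; E[Soft stance] = 2. Best-responding. ✓
Country B (domestic pressure low), facing Hard stance: Concede gives 5, Hold firm gives 9. Proposed Hold firm is best. ✓
Country B (domestic pressure moderate), facing Hard stance: Concede gives -4, Hold firm gives 13. Proposed Hold firm is best. ✓
Country B (domestic pressure intense), facing Hard stance: Concede gives 8, Hold firm gives -5. Proposed Concede is best. ✓

Yes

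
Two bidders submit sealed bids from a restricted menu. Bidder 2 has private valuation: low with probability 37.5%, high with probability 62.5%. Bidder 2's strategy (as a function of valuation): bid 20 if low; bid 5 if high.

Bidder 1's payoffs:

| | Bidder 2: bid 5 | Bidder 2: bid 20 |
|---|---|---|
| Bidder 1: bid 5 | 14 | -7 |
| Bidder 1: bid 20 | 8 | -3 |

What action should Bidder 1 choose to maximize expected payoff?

bid 5

E[bid 5] = 0.375·(-7) + 0.625·(14) = 6.125
E[bid 20] = 0.375·(-3) + 0.625·(8) = 3.875
Best response: bid 5 (6.125 is the largest).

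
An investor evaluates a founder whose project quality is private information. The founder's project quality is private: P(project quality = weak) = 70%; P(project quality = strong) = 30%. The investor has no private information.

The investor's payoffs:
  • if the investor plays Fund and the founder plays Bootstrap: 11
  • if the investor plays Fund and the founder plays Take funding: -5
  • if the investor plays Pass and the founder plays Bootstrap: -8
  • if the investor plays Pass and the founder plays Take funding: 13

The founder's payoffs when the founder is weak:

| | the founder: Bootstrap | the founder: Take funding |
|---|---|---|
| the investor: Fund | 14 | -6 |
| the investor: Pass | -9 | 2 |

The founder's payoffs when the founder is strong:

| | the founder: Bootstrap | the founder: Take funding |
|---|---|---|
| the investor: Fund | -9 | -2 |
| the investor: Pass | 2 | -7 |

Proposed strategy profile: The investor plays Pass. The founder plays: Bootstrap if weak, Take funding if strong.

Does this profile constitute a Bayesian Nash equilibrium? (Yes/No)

A profile is a BNE iff every type of every player is best-responding given beliefs about the other side.
The investor plays Pass: E[Pass] = 0.7·(-8) + 0.3·(13) = -1.7; E[Fund] = 6.2. Not best-responding. ✗
The founder (project quality weak), facing Pass: Bootstrap gives -9, Take funding gives 2. Proposed Bootstrap is not best — profitable deviation exists. ✗
The founder (project quality strong), facing Pass: Bootstrap gives 2, Take funding gives -7. Proposed Take funding is not best — profitable deviation exists. ✗

No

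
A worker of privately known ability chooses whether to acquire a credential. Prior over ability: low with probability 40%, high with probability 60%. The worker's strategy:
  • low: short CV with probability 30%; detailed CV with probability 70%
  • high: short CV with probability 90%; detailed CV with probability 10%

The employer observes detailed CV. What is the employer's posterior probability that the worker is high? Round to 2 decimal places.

Apply Bayes' rule using the sender's strategy as the likelihood.
P(detailed CV) = 0.4·0.7 + 0.6·0.1 = 0.34
P(high | detailed CV) = (0.6·0.1) / 0.34 = 0.06 / 0.34 = 0.176471

0.18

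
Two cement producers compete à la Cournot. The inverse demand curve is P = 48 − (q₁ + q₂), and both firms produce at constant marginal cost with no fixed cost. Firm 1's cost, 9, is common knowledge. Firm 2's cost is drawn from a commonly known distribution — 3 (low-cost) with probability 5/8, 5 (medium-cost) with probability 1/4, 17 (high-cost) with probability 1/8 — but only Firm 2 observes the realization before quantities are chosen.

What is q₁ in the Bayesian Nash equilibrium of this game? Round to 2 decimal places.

Firm 2 with cost c maximizes (48 − (q₁+q₂) − c)·q₂, giving q₂(c) = (48 − c − q₁)/2.
E[c₂] = 5/8·3 + 1/4·5 + 1/8·17 = 5.25
Firm 1's FOC against E[q₂] yields q₁ = (48 − 2·9 + E[c₂])/3 = (48 − 18 + 5.25)/3 = 11.75.

11.75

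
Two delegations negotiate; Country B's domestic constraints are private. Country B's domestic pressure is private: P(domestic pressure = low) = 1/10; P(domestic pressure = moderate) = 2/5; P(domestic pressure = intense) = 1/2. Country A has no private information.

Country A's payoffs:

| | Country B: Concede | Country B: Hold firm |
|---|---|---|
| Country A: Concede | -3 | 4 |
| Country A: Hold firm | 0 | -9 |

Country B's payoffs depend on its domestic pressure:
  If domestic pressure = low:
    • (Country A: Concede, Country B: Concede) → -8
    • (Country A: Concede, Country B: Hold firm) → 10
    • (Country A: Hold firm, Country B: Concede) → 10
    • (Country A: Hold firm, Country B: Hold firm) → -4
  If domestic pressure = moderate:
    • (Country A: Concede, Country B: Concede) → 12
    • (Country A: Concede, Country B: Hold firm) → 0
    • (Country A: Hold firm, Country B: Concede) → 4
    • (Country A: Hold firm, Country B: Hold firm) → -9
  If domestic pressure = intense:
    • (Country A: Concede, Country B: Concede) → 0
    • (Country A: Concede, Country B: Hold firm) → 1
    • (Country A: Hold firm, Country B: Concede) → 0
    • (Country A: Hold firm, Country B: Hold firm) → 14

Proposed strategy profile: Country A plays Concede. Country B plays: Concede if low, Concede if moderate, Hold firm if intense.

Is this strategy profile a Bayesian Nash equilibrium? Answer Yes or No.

Country A plays Concede: E[Concede] = 1/10·(-3) + 2/5·(-3) + 1/2·(4) = 1/2; E[Hold firm] = -9/2. Best-responding. ✓
Country B (domestic pressure low), facing Concede: Concede gives -8, Hold firm gives 10. Proposed Concede is not best — profitable deviation exists. ✗
Country B (domestic pressure moderate), facing Concede: Concede gives 12, Hold firm gives 0. Proposed Concede is best. ✓
Country B (domestic pressure intense), facing Concede: Concede gives 0, Hold firm gives 1. Proposed Hold firm is best. ✓

No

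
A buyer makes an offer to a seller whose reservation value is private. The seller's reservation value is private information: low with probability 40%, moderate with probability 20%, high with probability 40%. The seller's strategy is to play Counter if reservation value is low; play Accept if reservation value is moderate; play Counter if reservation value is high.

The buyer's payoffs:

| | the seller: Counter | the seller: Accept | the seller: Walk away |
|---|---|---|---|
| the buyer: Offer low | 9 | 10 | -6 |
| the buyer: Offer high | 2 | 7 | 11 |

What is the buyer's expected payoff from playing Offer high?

Take the expectation over the seller's reservation value, weighting each type's action by its prior probability.
E[Offer high] = 0.4·2 + 0.2·7 + 0.4·2 = 0.8 + 1.4 + 0.8 = 3

3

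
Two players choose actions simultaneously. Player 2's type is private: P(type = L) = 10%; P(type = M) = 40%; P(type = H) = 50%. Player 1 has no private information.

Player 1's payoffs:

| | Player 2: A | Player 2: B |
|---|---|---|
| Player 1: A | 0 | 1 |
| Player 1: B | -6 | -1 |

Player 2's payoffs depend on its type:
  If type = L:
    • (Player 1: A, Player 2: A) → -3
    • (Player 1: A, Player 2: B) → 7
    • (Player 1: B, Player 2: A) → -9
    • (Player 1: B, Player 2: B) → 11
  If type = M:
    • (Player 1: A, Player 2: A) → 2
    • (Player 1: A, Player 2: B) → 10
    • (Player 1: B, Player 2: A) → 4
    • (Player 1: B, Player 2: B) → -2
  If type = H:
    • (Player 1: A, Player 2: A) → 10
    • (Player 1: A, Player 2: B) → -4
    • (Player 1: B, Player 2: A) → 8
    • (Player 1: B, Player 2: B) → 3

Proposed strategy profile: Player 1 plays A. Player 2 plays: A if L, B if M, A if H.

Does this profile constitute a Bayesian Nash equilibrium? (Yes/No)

No

Player 1 plays A: E[A] = 0.1·(0) + 0.4·(1) + 0.5·(0) = 0.4; E[B] = -4. Best-responding. ✓
Player 2 (type L), facing A: A gives -3, B gives 7. Proposed A is not best — profitable deviation exists. ✗
Player 2 (type M), facing A: A gives 2, B gives 10. Proposed B is best. ✓
Player 2 (type H), facing A: A gives 10, B gives -4. Proposed A is best. ✓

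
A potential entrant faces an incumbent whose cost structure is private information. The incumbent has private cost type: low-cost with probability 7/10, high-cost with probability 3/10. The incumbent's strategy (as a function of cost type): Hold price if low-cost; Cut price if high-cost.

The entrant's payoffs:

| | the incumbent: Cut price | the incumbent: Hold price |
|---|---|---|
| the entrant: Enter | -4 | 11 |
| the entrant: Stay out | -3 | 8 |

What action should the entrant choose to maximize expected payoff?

Compute the entrant's expected payoff for each action, taking the expectation over the incumbent's type.
E[Enter] = 7/10·(11) + 3/10·(-4) = 13/2
E[Stay out] = 7/10·(8) + 3/10·(-3) = 47/10
Best response: Enter (13/2 is the largest).

Enter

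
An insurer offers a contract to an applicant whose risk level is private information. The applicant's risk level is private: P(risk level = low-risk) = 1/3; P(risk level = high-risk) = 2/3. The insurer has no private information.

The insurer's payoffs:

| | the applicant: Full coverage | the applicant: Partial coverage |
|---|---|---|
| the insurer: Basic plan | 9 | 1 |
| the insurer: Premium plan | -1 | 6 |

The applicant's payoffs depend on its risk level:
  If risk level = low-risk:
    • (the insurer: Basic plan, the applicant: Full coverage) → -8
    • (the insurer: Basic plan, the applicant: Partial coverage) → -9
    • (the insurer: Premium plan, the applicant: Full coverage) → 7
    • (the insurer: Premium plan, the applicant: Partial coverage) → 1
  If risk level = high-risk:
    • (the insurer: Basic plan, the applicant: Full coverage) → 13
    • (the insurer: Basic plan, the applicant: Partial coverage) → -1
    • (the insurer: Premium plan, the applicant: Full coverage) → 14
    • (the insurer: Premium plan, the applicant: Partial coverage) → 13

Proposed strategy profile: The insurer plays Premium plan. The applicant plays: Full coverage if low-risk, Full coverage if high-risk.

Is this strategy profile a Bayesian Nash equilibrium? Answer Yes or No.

A profile is a BNE iff every type of every player is best-responding given beliefs about the other side.
The insurer plays Premium plan: E[Premium plan] = 1/3·(-1) + 2/3·(-1) = -1; E[Basic plan] = 9. Not best-responding. ✗
The applicant (risk level low-risk), facing Premium plan: Full coverage gives 7, Partial coverage gives 1. Proposed Full coverage is best. ✓
The applicant (risk level high-risk), facing Premium plan: Full coverage gives 14, Partial coverage gives 13. Proposed Full coverage is best. ✓

No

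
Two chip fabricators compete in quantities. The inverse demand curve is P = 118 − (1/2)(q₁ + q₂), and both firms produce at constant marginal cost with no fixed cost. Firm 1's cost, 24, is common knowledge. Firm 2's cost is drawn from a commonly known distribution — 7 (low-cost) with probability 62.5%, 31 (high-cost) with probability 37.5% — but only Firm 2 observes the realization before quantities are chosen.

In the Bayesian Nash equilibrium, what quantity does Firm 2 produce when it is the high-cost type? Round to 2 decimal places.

Type-c best response for Firm 2: q₂(c) = (118 − c) − q₁/2.
Firm 1 maximizes expected profit; its first-order condition is 118 − q₁ − (1/2)E[q₂] − 24 = 0.
Substituting E[q₂] and solving: E[c₂] = 16, so q₁ = (118 − 2·24 + 16)/(3/2) = 57.3333.
q₂(high-cost) = (118 − 31 − (1/2)·57.3333) = 58.3333.

58.33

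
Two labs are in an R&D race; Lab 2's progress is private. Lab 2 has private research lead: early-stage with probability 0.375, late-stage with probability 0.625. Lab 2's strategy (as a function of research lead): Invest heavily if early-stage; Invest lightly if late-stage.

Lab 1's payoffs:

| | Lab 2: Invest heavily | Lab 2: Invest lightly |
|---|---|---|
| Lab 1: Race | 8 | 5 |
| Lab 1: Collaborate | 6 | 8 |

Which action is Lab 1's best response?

Compute Lab 1's expected payoff for each action, taking the expectation over Lab 2's type.
E[Race] = 0.375·(8) + 0.625·(5) = 6.125
E[Collaborate] = 0.375·(6) + 0.625·(8) = 7.25
Best response: Collaborate (7.25 is the largest).

Collaborate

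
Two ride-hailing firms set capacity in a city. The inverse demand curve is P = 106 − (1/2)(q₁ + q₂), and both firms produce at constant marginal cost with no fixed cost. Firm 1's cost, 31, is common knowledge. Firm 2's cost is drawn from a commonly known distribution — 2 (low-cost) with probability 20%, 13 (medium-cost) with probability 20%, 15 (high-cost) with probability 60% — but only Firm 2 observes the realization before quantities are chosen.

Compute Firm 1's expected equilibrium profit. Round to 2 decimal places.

696.89

Type-c best response for Firm 2: q₂(c) = (106 − c) − q₁/2.
Firm 1 maximizes expected profit; its first-order condition is 106 − q₁ − (1/2)E[q₂] − 31 = 0.
Substituting E[q₂] and solving: E[c₂] = 12, so q₁ = (106 − 2·31 + 12)/(3/2) = 37.3333.
E[P] = 106 − (1/2)·(q₁ + E[q₂]) = 49.6667; Firm 1's expected profit = (E[P] − 31)·q₁ = (49.6667 − 31)·37.3333 = 696.889.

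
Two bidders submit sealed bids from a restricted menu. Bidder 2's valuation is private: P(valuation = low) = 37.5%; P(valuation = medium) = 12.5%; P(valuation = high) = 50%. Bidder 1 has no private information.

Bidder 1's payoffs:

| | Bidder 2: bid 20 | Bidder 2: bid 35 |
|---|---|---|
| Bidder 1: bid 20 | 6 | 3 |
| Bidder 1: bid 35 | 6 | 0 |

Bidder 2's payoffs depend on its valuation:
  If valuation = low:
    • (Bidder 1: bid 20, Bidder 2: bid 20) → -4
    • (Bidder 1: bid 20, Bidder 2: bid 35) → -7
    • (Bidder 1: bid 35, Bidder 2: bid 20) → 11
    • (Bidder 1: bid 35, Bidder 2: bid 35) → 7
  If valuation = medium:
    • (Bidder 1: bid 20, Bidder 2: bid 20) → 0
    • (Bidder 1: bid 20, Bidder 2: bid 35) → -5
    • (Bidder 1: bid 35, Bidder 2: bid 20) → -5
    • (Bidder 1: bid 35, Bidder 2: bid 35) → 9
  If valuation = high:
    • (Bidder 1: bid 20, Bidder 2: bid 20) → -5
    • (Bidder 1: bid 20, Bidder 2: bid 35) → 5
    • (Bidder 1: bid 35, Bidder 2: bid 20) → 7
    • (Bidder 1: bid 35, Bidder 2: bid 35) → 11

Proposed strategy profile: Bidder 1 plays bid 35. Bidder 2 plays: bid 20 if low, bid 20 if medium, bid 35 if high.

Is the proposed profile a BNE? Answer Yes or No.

No

Bidder 1 plays bid 35: E[bid 35] = 0.375·(6) + 0.125·(6) + 0.5·(0) = 3; E[bid 20] = 4.5. Not best-responding. ✗
Bidder 2 (valuation low), facing bid 35: bid 20 gives 11, bid 35 gives 7. Proposed bid 20 is best. ✓
Bidder 2 (valuation medium), facing bid 35: bid 20 gives -5, bid 35 gives 9. Proposed bid 20 is not best — profitable deviation exists. ✗
Bidder 2 (valuation high), facing bid 35: bid 20 gives 7, bid 35 gives 11. Proposed bid 35 is best. ✓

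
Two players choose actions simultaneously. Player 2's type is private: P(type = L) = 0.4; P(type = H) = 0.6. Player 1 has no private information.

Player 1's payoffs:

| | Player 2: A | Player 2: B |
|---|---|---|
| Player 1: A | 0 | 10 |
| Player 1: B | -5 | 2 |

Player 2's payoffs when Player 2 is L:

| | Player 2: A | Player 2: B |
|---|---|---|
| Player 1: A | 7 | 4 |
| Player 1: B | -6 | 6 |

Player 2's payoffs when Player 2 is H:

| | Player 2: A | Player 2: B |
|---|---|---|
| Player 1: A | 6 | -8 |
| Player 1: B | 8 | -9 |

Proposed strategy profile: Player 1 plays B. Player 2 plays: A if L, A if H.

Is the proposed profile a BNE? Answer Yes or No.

No

A profile is a BNE iff every type of every player is best-responding given beliefs about the other side.
Player 1 plays B: E[B] = 0.4·(-5) + 0.6·(-5) = -5; E[A] = 0. Not best-responding. ✗
Player 2 (type L), facing B: A gives -6, B gives 6. Proposed A is not best — profitable deviation exists. ✗
Player 2 (type H), facing B: A gives 8, B gives -9. Proposed A is best. ✓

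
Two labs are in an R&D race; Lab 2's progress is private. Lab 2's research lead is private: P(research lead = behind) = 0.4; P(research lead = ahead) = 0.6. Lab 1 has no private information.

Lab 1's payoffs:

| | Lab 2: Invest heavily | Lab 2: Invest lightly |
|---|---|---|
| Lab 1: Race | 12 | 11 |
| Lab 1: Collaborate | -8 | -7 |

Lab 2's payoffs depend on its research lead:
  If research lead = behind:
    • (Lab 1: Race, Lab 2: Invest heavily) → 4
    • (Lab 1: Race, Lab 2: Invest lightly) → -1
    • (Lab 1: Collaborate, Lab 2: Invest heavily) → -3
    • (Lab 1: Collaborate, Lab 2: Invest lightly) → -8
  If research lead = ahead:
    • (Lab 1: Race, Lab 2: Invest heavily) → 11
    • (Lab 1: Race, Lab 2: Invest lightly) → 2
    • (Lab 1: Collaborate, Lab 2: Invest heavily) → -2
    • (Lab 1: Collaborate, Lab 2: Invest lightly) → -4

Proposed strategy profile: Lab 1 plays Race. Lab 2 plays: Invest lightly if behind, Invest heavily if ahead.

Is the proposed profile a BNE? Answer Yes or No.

No

Lab 1 plays Race: E[Race] = 0.4·(11) + 0.6·(12) = 11.6; E[Collaborate] = -7.6. Best-responding. ✓
Lab 2 (research lead behind), facing Race: Invest heavily gives 4, Invest lightly gives -1. Proposed Invest lightly is not best — profitable deviation exists. ✗
Lab 2 (research lead ahead), facing Race: Invest heavily gives 11, Invest lightly gives 2. Proposed Invest heavily is best. ✓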